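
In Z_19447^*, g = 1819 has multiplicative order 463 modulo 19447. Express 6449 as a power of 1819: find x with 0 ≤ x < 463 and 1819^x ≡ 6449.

Baby-step giant-step with m = ceil(sqrt(463)) = 22.
Baby table (1819^j mod 19447 for j=0..21):
  0:1  1:1819  2:2771  3:3676  4:16323  5:15415  6:16758  7:9353
  8:16429  9:13759  10:18779  11:10069  12:15884  13:14201  14:6003  15:9690
  16:7128  17:14130  18:12983  19:7419  20:18390  21:2570
Giant step factor: 1819^(-22) ≡ 19362 (mod 19447).
Scan 6449·19362^i mod 19447 for i = 0, 1, …:
  i=0: 6449   i=1: 15798   i=2: 18460   i=3: 6107
  i=4: 5974   i=5: 17279   i=6: 9257   i=7: 10482
  i=8: 3592   i=9: 5832   i=10: 9902   i=11: 13998
  i=12: 15884
Match at i=12, j=12: x = 12·22 + 12 = 276.

276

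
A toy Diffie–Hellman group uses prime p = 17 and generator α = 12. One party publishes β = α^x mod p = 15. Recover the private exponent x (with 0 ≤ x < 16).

Successive powers of 12 modulo 17:
  12^0=1  12^1=12  12^2=8  12^3=11  12^4=13  12^5=3
  12^6=2  12^7=7  12^8=16  12^9=5  12^10=9  12^11=6
  12^12=4  12^13=14  12^14=15
So 12^14 ≡ 15 (mod 17), giving x = 14.

14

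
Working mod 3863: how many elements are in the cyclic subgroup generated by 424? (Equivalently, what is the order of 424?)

1931

The order of 424 must divide p − 1 = 3862 = 2 · 1931.
Divisors: 1, 2, 1931, 3862.
Check each in increasing order: 424^1 ≡ 424;  424^2 ≡ 2078;  424^1931 ≡ 1.
Smallest exponent giving 1 is 1931.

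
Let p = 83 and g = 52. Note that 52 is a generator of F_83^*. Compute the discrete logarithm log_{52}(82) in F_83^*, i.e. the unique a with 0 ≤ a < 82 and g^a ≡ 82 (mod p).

Baby-step giant-step with m = ceil(sqrt(82)) = 10.
Baby table (52^j mod 83 for j=0..9):
  0:1  1:52  2:48  3:6  4:63  5:39  6:36  7:46
  8:68  9:50
Giant step factor: 52^(-10) ≡ 40 (mod 83).
Scan 82·40^i mod 83 for i = 0, 1, …:
  i=0: 82   i=1: 43   i=2: 60   i=3: 76
  i=4: 52
Match at i=4, j=1: a = 4·10 + 1 = 41.

41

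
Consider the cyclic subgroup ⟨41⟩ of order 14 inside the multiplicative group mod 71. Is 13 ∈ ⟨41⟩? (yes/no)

no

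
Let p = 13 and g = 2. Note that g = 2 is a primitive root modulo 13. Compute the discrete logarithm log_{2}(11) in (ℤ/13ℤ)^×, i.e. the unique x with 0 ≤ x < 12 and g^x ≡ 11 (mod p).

Successive powers of 2 modulo 13:
  2^0=1  2^1=2  2^2=4  2^3=8  2^4=3  2^5=6
  2^6=12  2^7=11
So 2^7 ≡ 11 (mod 13), giving x = 7.

7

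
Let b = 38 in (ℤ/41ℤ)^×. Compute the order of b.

The order of 38 must divide p − 1 = 40 = 2^3 · 5.
Divisors: 1, 2, 4, 5, 8, 10, 20, 40.
Check each in increasing order: 38^1 ≡ 38;  38^2 ≡ 9;  38^4 ≡ 40;  38^5 ≡ 3;  38^8 ≡ 1.
Smallest exponent giving 1 is 8.

8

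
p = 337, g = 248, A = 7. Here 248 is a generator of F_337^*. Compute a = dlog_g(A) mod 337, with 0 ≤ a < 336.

198

Baby-step giant-step with m = ceil(sqrt(336)) = 19.
Baby table (248^j mod 337 for j=0..18):
  0:1  1:248  2:170  3:35  4:255  5:221  6:214  7:163
  8:321  9:76  10:313  11:114  12:301  13:171  14:283  15:88
  16:256  17:132  18:47
Giant step factor: 248^(-19) ≡ 80 (mod 337).
Scan 7·80^i mod 337 for i = 0, 1, …:
  i=0: 7   i=1: 223   i=2: 316   i=3: 5
  i=4: 63   i=5: 322   i=6: 148   i=7: 45
  i=8: 230   i=9: 202   i=10: 321
Match at i=10, j=8: a = 10·19 + 8 = 198.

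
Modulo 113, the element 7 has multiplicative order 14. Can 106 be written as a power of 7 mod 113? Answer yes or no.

yes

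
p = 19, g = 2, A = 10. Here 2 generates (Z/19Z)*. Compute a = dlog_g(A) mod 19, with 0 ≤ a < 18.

Successive powers of 2 modulo 19:
  2^0=1  2^1=2  2^2=4  2^3=8  2^4=16  2^5=13
  2^6=7  2^7=14  2^8=9  2^9=18  2^10=17  2^11=15
  2^12=11  2^13=3  2^14=6  2^15=12  2^16=5  2^17=10
So 2^17 ≡ 10 (mod 19), giving a = 17.

17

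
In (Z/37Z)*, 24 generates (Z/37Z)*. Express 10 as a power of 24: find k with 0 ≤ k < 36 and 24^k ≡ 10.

Successive powers of 24 modulo 37:
  24^0=1  24^1=24  24^2=21  24^3=23  24^4=34  24^5=2
  24^6=11  24^7=5  24^8=9  24^9=31  24^10=4  24^11=22
  24^12=10
So 24^12 ≡ 10 (mod 37), giving k = 12.

12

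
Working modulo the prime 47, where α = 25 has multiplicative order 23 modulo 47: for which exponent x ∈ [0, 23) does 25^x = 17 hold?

8

Successive powers of 25 modulo 47:
  25^0=1  25^1=25  25^2=14  25^3=21  25^4=8  25^5=12
  25^6=18  25^7=27  25^8=17
So 25^8 ≡ 17 (mod 47), giving x = 8.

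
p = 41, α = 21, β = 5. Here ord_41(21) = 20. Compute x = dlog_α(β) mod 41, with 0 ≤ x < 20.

13

Successive powers of 21 modulo 41:
  21^0=1  21^1=21  21^2=31  21^3=36  21^4=18  21^5=9
  21^6=25  21^7=33  21^8=37  21^9=39  21^10=40  21^11=20
  21^12=10  21^13=5
So 21^13 ≡ 5 (mod 41), giving x = 13.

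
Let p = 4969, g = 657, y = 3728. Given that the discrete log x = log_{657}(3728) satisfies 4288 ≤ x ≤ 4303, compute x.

4296

Compute 657^4288 mod 4969 = 2646, then multiply by 657 repeatedly:
  657^4288=2646  657^4289=4241  657^4290=3697  657^4291=4057  657^4292=2065
  657^4293=168  657^4294=1058  657^4295=4415  657^4296=3728
Found 3728 at exponent 4296.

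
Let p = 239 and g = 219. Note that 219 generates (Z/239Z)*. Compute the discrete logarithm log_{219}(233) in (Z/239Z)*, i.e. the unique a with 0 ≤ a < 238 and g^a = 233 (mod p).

Baby-step giant-step with m = ceil(sqrt(238)) = 16.
Baby table (219^j mod 239 for j=0..15):
  0:1  1:219  2:161  3:126  4:109  5:210  6:102  7:111
  8:170  9:185  10:124  11:149  12:127  13:89  14:132  15:228
Giant step factor: 219^(-16) ≡ 88 (mod 239).
Scan 233·88^i mod 239 for i = 0, 1, …:
  i=0: 233   i=1: 189   i=2: 141   i=3: 219
Match at i=3, j=1: a = 3·16 + 1 = 49.

49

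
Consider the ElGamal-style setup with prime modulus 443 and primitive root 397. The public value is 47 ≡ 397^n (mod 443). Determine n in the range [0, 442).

256

Baby-step giant-step with m = ceil(sqrt(442)) = 22.
Baby table (397^j mod 443 for j=0..21):
  0:1  1:397  2:344  3:124  4:55  5:128  6:314  7:175
  8:367  9:395  10:436  11:322  12:250  13:18  14:58  15:433
  16:17  17:104  18:89  19:336  20:49  21:404
Giant step factor: 397^(-22) ≡ 141 (mod 443).
Scan 47·141^i mod 443 for i = 0, 1, …:
  i=0: 47   i=1: 425   i=2: 120   i=3: 86
  i=4: 165   i=5: 229   i=6: 393   i=7: 38
  i=8: 42   i=9: 163   i=10: 390   i=11: 58
Match at i=11, j=14: n = 11·22 + 14 = 256.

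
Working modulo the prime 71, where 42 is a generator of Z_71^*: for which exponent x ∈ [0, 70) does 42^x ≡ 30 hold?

Baby-step giant-step with m = ceil(sqrt(70)) = 9.
Baby table (42^j mod 71 for j=0..8):
  0:1  1:42  2:60  3:35  4:50  5:41  6:18  7:46
  8:15
Giant step factor: 42^(-9) ≡ 63 (mod 71).
Scan 30·63^i mod 71 for i = 0, 1, …:
  i=0: 30   i=1: 44   i=2: 3   i=3: 47
  i=4: 50
Match at i=4, j=4: x = 4·9 + 4 = 40.

40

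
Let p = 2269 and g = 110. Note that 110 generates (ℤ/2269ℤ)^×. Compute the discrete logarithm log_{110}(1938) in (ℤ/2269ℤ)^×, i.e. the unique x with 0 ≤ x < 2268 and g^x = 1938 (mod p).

2220

Baby-step giant-step with m = ceil(sqrt(2268)) = 48.
Baby table (110^j mod 2269 for j=0..47):
  0:1  1:110  2:755  3:1366  4:506  5:1204  6:838  7:1420
  8:1908  9:1132  10:1994  11:1516  12:1123  13:1004  14:1528  15:174
  16:988  17:2037  18:1708  19:1822  20:748  21:596  22:2028  23:718
  24:1834  25:2068  26:580  27:268  28:2252  29:399  30:779  31:1737
  32:474  33:2222  34:1637  35:819  36:1599  37:1177  38:137  39:1456
  40:1330  41:1084  42:1252  43:1580  44:1356  45:1675  46:461  47:792
Giant step factor: 110^(-48) ≡ 1938 (mod 2269).
Scan 1938·1938^i mod 2269 for i = 0, 1, …:
  i=0: 1938   i=1: 649   i=2: 736   i=3: 1436
  i=4: 1174   i=5: 1674   i=6: 1811   i=7: 1844
  i=8: 2266   i=9: 993     …   i=45: 1018
  i=46: 1123
Match at i=46, j=12: x = 46·48 + 12 = 2220.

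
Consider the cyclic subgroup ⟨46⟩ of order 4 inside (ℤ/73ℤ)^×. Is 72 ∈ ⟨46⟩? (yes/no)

yes

⟨46⟩ has order 4; its elements mod 73 are {1, 27, 46, 72}.
72 is in this set.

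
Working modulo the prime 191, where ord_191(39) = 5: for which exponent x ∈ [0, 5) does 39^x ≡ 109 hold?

3

Successive powers of 39 modulo 191:
  39^0=1  39^1=39  39^2=184  39^3=109
So 39^3 ≡ 109 (mod 191), giving x = 3.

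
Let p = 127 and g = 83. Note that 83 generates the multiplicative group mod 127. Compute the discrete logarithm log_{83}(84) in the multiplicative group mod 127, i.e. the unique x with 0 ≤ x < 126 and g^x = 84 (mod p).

Baby-step giant-step with m = ceil(sqrt(126)) = 12.
Baby table (83^j mod 127 for j=0..11):
  0:1  1:83  2:31  3:33  4:72  5:7  6:73  7:90
  8:104  9:123  10:49  11:3
Giant step factor: 83^(-12) ≡ 76 (mod 127).
Scan 84·76^i mod 127 for i = 0, 1, …:
  i=0: 84   i=1: 34   i=2: 44   i=3: 42
  i=4: 17   i=5: 22   i=6: 21   i=7: 72
Match at i=7, j=4: x = 7·12 + 4 = 88.

88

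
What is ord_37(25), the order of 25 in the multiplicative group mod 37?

18

The order of 25 must divide p − 1 = 36 = 2^2 · 3^2.
Divisors: 1, 2, 3, 4, 6, 9, 12, 18, 36.
Check each in increasing order: 25^1 ≡ 25;  25^2 ≡ 33;  25^3 ≡ 11;  25^4 ≡ 16;  25^6 ≡ 10;  25^9 ≡ 36;  25^12 ≡ 26;  25^18 ≡ 1.
Smallest exponent giving 1 is 18.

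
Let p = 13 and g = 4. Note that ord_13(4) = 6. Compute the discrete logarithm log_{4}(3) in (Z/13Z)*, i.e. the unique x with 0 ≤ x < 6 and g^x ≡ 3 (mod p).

2

Successive powers of 4 modulo 13:
  4^0=1  4^1=4  4^2=3
So 4^2 ≡ 3 (mod 13), giving x = 2.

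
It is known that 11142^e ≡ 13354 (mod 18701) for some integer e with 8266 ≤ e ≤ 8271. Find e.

Compute 11142^8266 mod 18701 = 1448, then multiply by 11142 repeatedly:
  11142^8266=1448  11142^8267=13354
Found 13354 at exponent 8267.

8267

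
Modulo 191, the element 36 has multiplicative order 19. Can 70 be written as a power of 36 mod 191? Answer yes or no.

70 ∈ ⟨36⟩ iff 70^19 ≡ 1 (mod 191), since |⟨36⟩| = 19.
70^19 mod 191 = 190.
Since 190 ≠ 1, 70 does not lie in the subgroup.

no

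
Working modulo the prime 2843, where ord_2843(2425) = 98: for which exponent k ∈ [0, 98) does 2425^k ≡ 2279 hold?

41

Baby-step giant-step with m = ceil(sqrt(98)) = 10.
Baby table (2425^j mod 2843 for j=0..9):
  0:1  1:2425  2:1301  3:2038  4:1016  5:1762  6:2664  7:904
  8:247  9:1945
Giant step factor: 2425^(-10) ≡ 420 (mod 2843).
Scan 2279·420^i mod 2843 for i = 0, 1, …:
  i=0: 2279   i=1: 1932   i=2: 1185   i=3: 175
  i=4: 2425
Match at i=4, j=1: k = 4·10 + 1 = 41.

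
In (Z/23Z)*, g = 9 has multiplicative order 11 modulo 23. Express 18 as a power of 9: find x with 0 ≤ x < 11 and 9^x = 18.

10

Successive powers of 9 modulo 23:
  9^0=1  9^1=9  9^2=12  9^3=16  9^4=6  9^5=8
  9^6=3  9^7=4  9^8=13  9^9=2  9^10=18
So 9^10 ≡ 18 (mod 23), giving x = 10.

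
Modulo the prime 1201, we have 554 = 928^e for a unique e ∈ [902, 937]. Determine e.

Compute 928^902 mod 1201 = 320, then multiply by 928 repeatedly:
  928^902=320  928^903=313  928^904=1023  928^905=554
Found 554 at exponent 905.

905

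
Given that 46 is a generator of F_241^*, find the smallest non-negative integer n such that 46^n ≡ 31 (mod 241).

193

Baby-step giant-step with m = ceil(sqrt(240)) = 16.
Baby table (46^j mod 241 for j=0..15):
  0:1  1:46  2:188  3:213  4:158  5:38  6:61  7:155
  8:141  9:220  10:239  11:149  12:106  13:56  14:166  15:165
Giant step factor: 46^(-16) ≡ 160 (mod 241).
Scan 31·160^i mod 241 for i = 0, 1, …:
  i=0: 31   i=1: 140   i=2: 228   i=3: 89
  i=4: 21   i=5: 227   i=6: 170   i=7: 208
  i=8: 22   i=9: 146   i=10: 224   i=11: 172
  i=12: 46
Match at i=12, j=1: n = 12·16 + 1 = 193.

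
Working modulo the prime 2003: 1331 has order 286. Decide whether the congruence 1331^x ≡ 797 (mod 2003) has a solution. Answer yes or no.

no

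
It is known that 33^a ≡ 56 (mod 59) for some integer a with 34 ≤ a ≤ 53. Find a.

49

Compute 33^34 mod 59 = 15, then multiply by 33 repeatedly:
  33^34=15  33^35=23  33^36=51  33^37=31  33^38=20
  33^39=11  33^40=9  33^41=2  33^42=7  33^43=54
  33^44=12  33^45=42  33^46=29  33^47=13  33^48=16
  33^49=56
Found 56 at exponent 49.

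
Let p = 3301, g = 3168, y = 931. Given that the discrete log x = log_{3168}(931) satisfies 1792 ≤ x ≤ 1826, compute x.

Compute 3168^1792 mod 3301 = 1916, then multiply by 3168 repeatedly:
  3168^1792=1916  3168^1793=2650  3168^1794=757  3168^1795=1650  3168^1796=1717
  3168^1797=2709  3168^1798=2813  3168^1799=2185  3168^1800=3184  3168^1801=2357
  3168^1802=114  3168^1803=1343  3168^1804=2936  3168^1805=2331  3168^1806=271
  3168^1807=268  3168^1808=667  3168^1809=416  3168^1810=789  3168^1811=695
  3168^1812=3294  3168^1813=931
Found 931 at exponent 1813.

1813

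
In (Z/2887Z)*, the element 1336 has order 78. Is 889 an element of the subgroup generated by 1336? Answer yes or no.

no

889 ∈ ⟨1336⟩ iff 889^78 ≡ 1 (mod 2887), since |⟨1336⟩| = 78.
889^78 mod 2887 = 2008.
Since 2008 ≠ 1, 889 does not lie in the subgroup.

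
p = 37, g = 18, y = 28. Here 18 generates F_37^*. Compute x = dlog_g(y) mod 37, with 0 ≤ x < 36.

2

Successive powers of 18 modulo 37:
  18^0=1  18^1=18  18^2=28
So 18^2 ≡ 28 (mod 37), giving x = 2.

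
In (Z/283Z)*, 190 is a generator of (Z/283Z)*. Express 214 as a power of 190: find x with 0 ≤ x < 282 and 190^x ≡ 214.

160

Baby-step giant-step with m = ceil(sqrt(282)) = 17.
Baby table (190^j mod 283 for j=0..16):
  0:1  1:190  2:159  3:212  4:94  5:31  6:230  7:118
  8:63  9:84  10:112  11:55  12:262  13:255  14:57  15:76
  16:7
Giant step factor: 190^(-17) ≡ 273 (mod 283).
Scan 214·273^i mod 283 for i = 0, 1, …:
  i=0: 214   i=1: 124   i=2: 175   i=3: 231
  i=4: 237   i=5: 177   i=6: 211   i=7: 154
  i=8: 158   i=9: 118
Match at i=9, j=7: x = 9·17 + 7 = 160.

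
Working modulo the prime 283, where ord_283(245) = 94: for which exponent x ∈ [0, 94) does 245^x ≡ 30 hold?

3

Baby-step giant-step with m = ceil(sqrt(94)) = 10.
Baby table (245^j mod 283 for j=0..9):
  0:1  1:245  2:29  3:30  4:275  5:21  6:51  7:43
  8:64  9:115
Giant step factor: 245^(-10) ≡ 163 (mod 283).
Scan 30·163^i mod 283 for i = 0, 1, …:
  i=0: 30
Match at i=0, j=3: x = 0·10 + 3 = 3.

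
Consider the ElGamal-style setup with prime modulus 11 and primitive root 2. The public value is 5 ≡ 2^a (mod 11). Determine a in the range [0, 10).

Successive powers of 2 modulo 11:
  2^0=1  2^1=2  2^2=4  2^3=8  2^4=5
So 2^4 ≡ 5 (mod 11), giving a = 4.

4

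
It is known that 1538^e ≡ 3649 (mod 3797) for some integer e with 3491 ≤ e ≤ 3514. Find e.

3507

Compute 1538^3491 mod 3797 = 2184, then multiply by 1538 repeatedly:
  1538^3491=2184  1538^3492=2444  1538^3493=3639  1538^3494=4  1538^3495=2355
  1538^3496=3449  1538^3497=153  1538^3498=3697  1538^3499=1877  1538^3500=1106
  1538^3501=3769  1538^3502=2500  1538^3503=2436  1538^3504=2726  1538^3505=700
  1538^3506=2049  1538^3507=3649
Found 3649 at exponent 3507.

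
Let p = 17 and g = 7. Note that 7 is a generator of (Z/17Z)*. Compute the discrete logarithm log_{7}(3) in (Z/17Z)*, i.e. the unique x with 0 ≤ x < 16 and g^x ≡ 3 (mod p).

Successive powers of 7 modulo 17:
  7^0=1  7^1=7  7^2=15  7^3=3
So 7^3 ≡ 3 (mod 17), giving x = 3.

3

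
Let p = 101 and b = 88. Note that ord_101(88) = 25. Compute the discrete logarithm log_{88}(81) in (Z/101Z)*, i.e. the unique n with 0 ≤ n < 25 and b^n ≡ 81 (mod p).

11

Successive powers of 88 modulo 101:
  88^0=1  88^1=88  88^2=68  88^3=25  88^4=79  88^5=84
  88^6=19  88^7=56  88^8=80  88^9=71  88^10=87  88^11=81
So 88^11 ≡ 81 (mod 101), giving n = 11.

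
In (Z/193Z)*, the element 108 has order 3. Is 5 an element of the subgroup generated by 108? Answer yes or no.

⟨108⟩ has order 3; its elements mod 193 are {1, 84, 108}.
5 is not in this set.

no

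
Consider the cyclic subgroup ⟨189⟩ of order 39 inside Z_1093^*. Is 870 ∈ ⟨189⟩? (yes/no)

yes

870 ∈ ⟨189⟩ iff 870^39 ≡ 1 (mod 1093), since |⟨189⟩| = 39.
870^39 mod 1093 = 1.
Since 1 = 1, 870 lies in the subgroup.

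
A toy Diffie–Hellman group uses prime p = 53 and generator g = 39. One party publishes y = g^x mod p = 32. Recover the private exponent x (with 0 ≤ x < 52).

9

Successive powers of 39 modulo 53:
  39^0=1  39^1=39  39^2=37  39^3=12  39^4=44  39^5=20
  39^6=38  39^7=51  39^8=28  39^9=32
So 39^9 ≡ 32 (mod 53), giving x = 9.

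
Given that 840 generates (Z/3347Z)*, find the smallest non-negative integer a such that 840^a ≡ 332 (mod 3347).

1753

Baby-step giant-step with m = ceil(sqrt(3346)) = 58.
Baby table (840^j mod 3347 for j=0..57):
  0:1  1:840  2:2730  3:505  4:2478  5:3033  6:653  7:2959
  8:2086  9:1759  10:1533  11:2472  12:1340  13:1008  14:3276  15:606
  16:296  17:962  18:1453  19:2212  20:495  21:772  22:2509  23:2297
  24:1608  25:1879  26:1923  27:2066  28:1694  29:485  30:2413  31:1985
  32:594  33:257  34:1672  35:2087  36:2599  37:916  38:2977  39:471
  40:694  41:582  42:218  43:2382  44:2721  45:2986  46:1337  47:1835
  48:1780  49:2438  50:2903  51:1904  52:2841  53:29  54:931  55:2189
  56:1257  57:1575
Giant step factor: 840^(-58) ≡ 1797 (mod 3347).
Scan 332·1797^i mod 3347 for i = 0, 1, …:
  i=0: 332   i=1: 838   i=2: 3083   i=3: 866
  i=4: 3194   i=5: 2860   i=6: 1775   i=7: 3331
  i=8: 1371   i=9: 295     …   i=29: 1973
  i=30: 1008
Match at i=30, j=13: a = 30·58 + 13 = 1753.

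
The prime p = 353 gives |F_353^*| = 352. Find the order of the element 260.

The order of 260 must divide p − 1 = 352 = 2^5 · 11.
Divisors: 1, 2, 4, 8, 11, 16, 22, 32, 44, 88, 176, 352.
Check each in increasing order: 260^1 ≡ 260;  260^2 ≡ 177;  260^4 ≡ 265;  260^8 ≡ 331;  260^11 ≡ 317;  260^16 ≡ 131;  260^22 ≡ 237;  260^32 ≡ 217;  260^44 ≡ 42;  260^88 ≡ 352;  260^176 ≡ 1.
Smallest exponent giving 1 is 176.

176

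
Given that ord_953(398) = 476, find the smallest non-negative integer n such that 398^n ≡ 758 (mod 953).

Baby-step giant-step with m = ceil(sqrt(476)) = 22.
Baby table (398^j mod 953 for j=0..21):
  0:1  1:398  2:206  3:30  4:504  5:462  6:900  7:825
  8:518  9:316  10:925  11:292  12:903  13:113  14:183  15:406
  16:531  17:725  18:744  19:682  20:784  21:401
Giant step factor: 398^(-22) ≡ 533 (mod 953).
Scan 758·533^i mod 953 for i = 0, 1, …:
  i=0: 758   i=1: 895   i=2: 535   i=3: 208
  i=4: 316
Match at i=4, j=9: n = 4·22 + 9 = 97.

97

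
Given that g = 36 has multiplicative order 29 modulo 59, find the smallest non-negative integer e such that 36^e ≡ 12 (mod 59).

Successive powers of 36 modulo 59:
  36^0=1  36^1=36  36^2=57  36^3=46  36^4=4  36^5=26
  36^6=51  36^7=7  36^8=16  36^9=45  36^10=27  36^11=28
  36^12=5  36^13=3  36^14=49  36^15=53  36^16=20  36^17=12
So 36^17 ≡ 12 (mod 59), giving e = 17.

17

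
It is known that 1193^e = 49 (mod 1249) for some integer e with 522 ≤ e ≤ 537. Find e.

530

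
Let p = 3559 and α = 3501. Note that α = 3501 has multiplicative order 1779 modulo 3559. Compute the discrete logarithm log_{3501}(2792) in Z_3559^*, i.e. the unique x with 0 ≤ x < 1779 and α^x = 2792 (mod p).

1488

Baby-step giant-step with m = ceil(sqrt(1779)) = 43.
Baby table (3501^j mod 3559 for j=0..42):
  0:1  1:3501  2:3364  3:633  4:2435  5:1130  6:2081  7:308
  8:3490  9:443  10:2778  11:2590  12:2817  13:328  14:2330  15:102
  16:1202  17:1464  18:504  19:2799  20:1372  21:2281  22:2944  23:80
  24:2478  25:2195  26:814  27:2614  28:1425  29:2766  30:3286  31:1598
  32:3409  33:1582  34:778  35:1143  36:1327  37:1332  38:1042  39:67
  40:3232  41:1171  42:3262
Giant step factor: 3501^(-43) ≡ 1620 (mod 3559).
Scan 2792·1620^i mod 3559 for i = 0, 1, …:
  i=0: 2792   i=1: 3110   i=2: 2215   i=3: 828
  i=4: 3176   i=5: 2365   i=6: 1816   i=7: 2186
  i=8: 115   i=9: 1232     …   i=33: 3063
  i=34: 814
Match at i=34, j=26: x = 34·43 + 26 = 1488.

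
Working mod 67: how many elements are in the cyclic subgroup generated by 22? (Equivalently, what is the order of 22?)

11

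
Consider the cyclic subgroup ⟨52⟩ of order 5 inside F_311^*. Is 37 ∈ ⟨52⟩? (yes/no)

no

37 ∈ ⟨52⟩ iff 37^5 ≡ 1 (mod 311), since |⟨52⟩| = 5.
37^5 mod 311 = 287.
Since 287 ≠ 1, 37 does not lie in the subgroup.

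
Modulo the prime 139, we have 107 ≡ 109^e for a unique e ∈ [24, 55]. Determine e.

Compute 109^24 mod 139 = 100, then multiply by 109 repeatedly:
  109^24=100  109^25=58  109^26=67  109^27=75  109^28=113
  109^29=85  109^30=91  109^31=50  109^32=29  109^33=103
  109^34=107
Found 107 at exponent 34.

34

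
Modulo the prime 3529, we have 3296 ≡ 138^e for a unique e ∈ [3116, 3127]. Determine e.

Compute 138^3116 mod 3529 = 499, then multiply by 138 repeatedly:
  138^3116=499  138^3117=1811  138^3118=2888  138^3119=3296
Found 3296 at exponent 3119.

3119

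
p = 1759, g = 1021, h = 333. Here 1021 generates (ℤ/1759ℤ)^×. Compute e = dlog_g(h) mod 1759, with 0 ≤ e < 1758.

1251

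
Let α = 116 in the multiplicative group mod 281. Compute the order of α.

The order of 116 must divide p − 1 = 280 = 2^3 · 5 · 7.
Divisors: 1, 2, 4, 5, 7, 8, 10, 14, 20, 28, 35, 40, 56, 70, 140, 280.
Check each in increasing order: 116^1 ≡ 116;  116^2 ≡ 249;  116^4 ≡ 181;  116^5 ≡ 202;  116^7 ≡ 280;  116^8 ≡ 165;  116^10 ≡ 59;  116^14 ≡ 1.
Smallest exponent giving 1 is 14.

14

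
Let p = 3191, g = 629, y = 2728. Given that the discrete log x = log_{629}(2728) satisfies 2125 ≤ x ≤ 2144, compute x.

Compute 629^2125 mod 3191 = 1032, then multiply by 629 repeatedly:
  629^2125=1032  629^2126=1355  629^2127=298  629^2128=2364  629^2129=3141
  629^2130=460  629^2131=2150  629^2132=2557  629^2133=89  629^2134=1734
  629^2135=2555  629^2136=2022  629^2137=1820  629^2138=2402  629^2139=1515
  629^2140=2017  629^2141=1866  629^2142=2617  629^2143=2728
Found 2728 at exponent 2143.

2143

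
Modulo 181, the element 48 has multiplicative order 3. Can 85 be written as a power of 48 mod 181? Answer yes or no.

no

⟨48⟩ has order 3; its elements mod 181 are {1, 48, 132}.
85 is not in this set.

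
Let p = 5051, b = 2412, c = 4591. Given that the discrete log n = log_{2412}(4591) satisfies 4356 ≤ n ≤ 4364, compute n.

4357

Compute 2412^4356 mod 5051 = 3987, then multiply by 2412 repeatedly:
  2412^4356=3987  2412^4357=4591
Found 4591 at exponent 4357.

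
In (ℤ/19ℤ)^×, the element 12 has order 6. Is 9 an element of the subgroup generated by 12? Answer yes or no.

no

⟨12⟩ has order 6; its elements mod 19 are {1, 7, 8, 11, 12, 18}.
9 is not in this set.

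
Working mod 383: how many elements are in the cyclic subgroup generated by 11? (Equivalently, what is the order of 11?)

The order of 11 must divide p − 1 = 382 = 2 · 191.
Divisors: 1, 2, 191, 382.
Check each in increasing order: 11^1 ≡ 11;  11^2 ≡ 121;  11^191 ≡ 382;  11^382 ≡ 1.
Smallest exponent giving 1 is 382.

382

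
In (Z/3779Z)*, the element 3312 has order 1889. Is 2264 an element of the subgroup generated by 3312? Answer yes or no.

2264 ∈ ⟨3312⟩ iff 2264^1889 ≡ 1 (mod 3779), since |⟨3312⟩| = 1889.
2264^1889 mod 3779 = 1.
Since 1 = 1, 2264 lies in the subgroup.

yes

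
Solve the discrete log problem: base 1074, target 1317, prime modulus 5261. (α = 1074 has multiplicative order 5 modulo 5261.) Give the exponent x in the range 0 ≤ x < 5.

Successive powers of 1074 modulo 5261:
  1074^0=1  1074^1=1074  1074^2=1317
So 1074^2 ≡ 1317 (mod 5261), giving x = 2.

2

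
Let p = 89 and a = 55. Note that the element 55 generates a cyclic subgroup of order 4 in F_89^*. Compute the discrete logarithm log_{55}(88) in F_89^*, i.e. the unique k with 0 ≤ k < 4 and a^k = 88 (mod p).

Successive powers of 55 modulo 89:
  55^0=1  55^1=55  55^2=88
So 55^2 ≡ 88 (mod 89), giving k = 2.

2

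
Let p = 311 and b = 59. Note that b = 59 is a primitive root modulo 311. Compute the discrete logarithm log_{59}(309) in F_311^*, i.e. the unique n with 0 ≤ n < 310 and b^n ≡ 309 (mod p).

261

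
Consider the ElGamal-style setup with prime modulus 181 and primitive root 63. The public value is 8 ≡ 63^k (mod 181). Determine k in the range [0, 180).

129

Baby-step giant-step with m = ceil(sqrt(180)) = 14.
Baby table (63^j mod 181 for j=0..13):
  0:1  1:63  2:168  3:86  4:169  5:149  6:156  7:54
  8:144  9:22  10:119  11:76  12:82  13:98
Giant step factor: 63^(-14) ≡ 172 (mod 181).
Scan 8·172^i mod 181 for i = 0, 1, …:
  i=0: 8   i=1: 109   i=2: 105   i=3: 141
  i=4: 179   i=5: 18   i=6: 19   i=7: 10
  i=8: 91   i=9: 86
Match at i=9, j=3: k = 9·14 + 3 = 129.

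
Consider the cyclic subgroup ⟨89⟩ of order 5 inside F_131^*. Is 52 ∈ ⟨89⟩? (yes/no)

52 ∈ ⟨89⟩ iff 52^5 ≡ 1 (mod 131), since |⟨89⟩| = 5.
52^5 mod 131 = 112.
Since 112 ≠ 1, 52 does not lie in the subgroup.

no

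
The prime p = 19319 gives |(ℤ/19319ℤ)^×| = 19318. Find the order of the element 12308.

19318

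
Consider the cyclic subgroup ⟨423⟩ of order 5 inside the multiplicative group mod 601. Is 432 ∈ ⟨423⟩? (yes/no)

⟨423⟩ has order 5; its elements mod 601 are {1, 32, 314, 423, 432}.
432 is in this set.

yes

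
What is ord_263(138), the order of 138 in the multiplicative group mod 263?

The order of 138 must divide p − 1 = 262 = 2 · 131.
Divisors: 1, 2, 131, 262.
Check each in increasing order: 138^1 ≡ 138;  138^2 ≡ 108;  138^131 ≡ 1.
Smallest exponent giving 1 is 131.

131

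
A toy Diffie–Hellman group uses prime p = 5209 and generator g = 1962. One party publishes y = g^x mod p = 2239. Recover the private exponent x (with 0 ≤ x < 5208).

4119

Baby-step giant-step with m = ceil(sqrt(5208)) = 73.
Baby table (1962^j mod 5209 for j=0..72):
  0:1  1:1962  2:5202  3:1893  4:49  5:2376  6:4866  7:4204
  8:2401  9:1826  10:4029  11:2845  12:3051  13:921  14:4688  15:3971
  16:3647  17:3457  18:516  19:1846  20:1597  21:2705  22:4448  23:1901
  24:118  25:2320  26:4383  27:4596  28:573  29:4291  30:1198  31:1217
  32:2032  33:1899  34:1403  35:2334  36:597  37:4498  38:1030  39:4977
  40:3208  41:1624  42:3589  43:4259  44:922  45:1441  46:3964  47:331
  48:3506  49:2892  50:1503  51:592  52:5106  53:1065  54:721  55:2963
  56:162  57:95  58:4075  59:4544  60:2729  61:4655  62:1733  63:3878
  64:3496  65:4108  66:1573  67:2498  68:4616  69:3350  70:4151  71:2595
  72:2197
Giant step factor: 1962^(-73) ≡ 470 (mod 5209).
Scan 2239·470^i mod 5209 for i = 0, 1, …:
  i=0: 2239   i=1: 112   i=2: 550   i=3: 3259
  i=4: 284   i=5: 3255   i=6: 3613   i=7: 5185
  i=8: 4347   i=9: 1162     …   i=55: 191
  i=56: 1217
Match at i=56, j=31: x = 56·73 + 31 = 4119.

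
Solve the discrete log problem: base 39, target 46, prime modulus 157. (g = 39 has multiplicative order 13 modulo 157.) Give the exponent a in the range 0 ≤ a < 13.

4

Successive powers of 39 modulo 157:
  39^0=1  39^1=39  39^2=108  39^3=130  39^4=46
So 39^4 ≡ 46 (mod 157), giving a = 4.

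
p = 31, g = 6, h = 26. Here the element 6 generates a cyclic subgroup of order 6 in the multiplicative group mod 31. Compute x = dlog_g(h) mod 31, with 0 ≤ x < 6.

Successive powers of 6 modulo 31:
  6^0=1  6^1=6  6^2=5  6^3=30  6^4=25  6^5=26
So 6^5 ≡ 26 (mod 31), giving x = 5.

5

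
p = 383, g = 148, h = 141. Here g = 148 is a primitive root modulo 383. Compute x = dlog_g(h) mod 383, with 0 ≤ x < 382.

127

Baby-step giant-step with m = ceil(sqrt(382)) = 20.
Baby table (148^j mod 383 for j=0..19):
  0:1  1:148  2:73  3:80  4:350  5:95  6:272  7:41
  8:323  9:312  10:216  11:179  12:65  13:45  14:149  15:221
  16:153  17:47  18:62  19:367
Giant step factor: 148^(-20) ≡ 93 (mod 383).
Scan 141·93^i mod 383 for i = 0, 1, …:
  i=0: 141   i=1: 91   i=2: 37   i=3: 377
  i=4: 208   i=5: 194   i=6: 41
Match at i=6, j=7: x = 6·20 + 7 = 127.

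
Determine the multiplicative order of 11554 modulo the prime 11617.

363

The order of 11554 must divide p − 1 = 11616 = 2^5 · 3 · 11^2.
Divisors: 1, 2, 3, 4, 6, 8, 11, 12, 16, 22, 24, 32, 33, 44, 48, 66, 88, 96, 121, 132, 176, 242, 264, 352, 363, 484, 528, 726, 968, 1056, 1452, 1936, 2904, 3872, 5808, 11616.
Check each in increasing order: 11554^1 ≡ 11554;  11554^2 ≡ 3969;  11554^3 ≡ 5527;  11554^4 ≡ 309;  11554^6 ≡ 6636;  11554^8 ≡ 2545;  11554^11 ≡ 9645;  11554^12 ≡ 8066;  11554^16 ≡ 6356;  11554^22 ≡ 8706;  11554^24 ≡ 5156;  11554^32 ≡ 6427;  11554^33 ≡ 1694;  11554^44 ≡ 5128;  11554^48 ≡ 4640;  11554^66 ≡ 237;  11554^88 ≡ 7113;  11554^96 ≡ 3299;  11554^121 ≡ 2593;  11554^132 ≡ 9701;  11554^176 ≡ 2734;  11554^242 ≡ 9023;  11554^264 ≡ 84;  11554^352 ≡ 5025;  11554^363 ≡ 1.
Smallest exponent giving 1 is 363.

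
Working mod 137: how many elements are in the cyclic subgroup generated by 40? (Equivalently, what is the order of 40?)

136

The order of 40 must divide p − 1 = 136 = 2^3 · 17.
Divisors: 1, 2, 4, 8, 17, 34, 68, 136.
Check each in increasing order: 40^1 ≡ 40;  40^2 ≡ 93;  40^4 ≡ 18;  40^8 ≡ 50;  40^17 ≡ 127;  40^34 ≡ 100;  40^68 ≡ 136;  40^136 ≡ 1.
Smallest exponent giving 1 is 136.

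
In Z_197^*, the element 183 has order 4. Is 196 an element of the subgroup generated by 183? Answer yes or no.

⟨183⟩ has order 4; its elements mod 197 are {1, 14, 183, 196}.
196 is in this set.

yes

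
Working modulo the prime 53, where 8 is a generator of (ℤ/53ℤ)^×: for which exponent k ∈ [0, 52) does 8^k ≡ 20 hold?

Baby-step giant-step with m = ceil(sqrt(52)) = 8.
Baby table (8^j mod 53 for j=0..7):
  0:1  1:8  2:11  3:35  4:15  5:14  6:6  7:48
Giant step factor: 8^(-8) ≡ 49 (mod 53).
Scan 20·49^i mod 53 for i = 0, 1, …:
  i=0: 20   i=1: 26   i=2: 2   i=3: 45
  i=4: 32   i=5: 31   i=6: 35
Match at i=6, j=3: k = 6·8 + 3 = 51.

51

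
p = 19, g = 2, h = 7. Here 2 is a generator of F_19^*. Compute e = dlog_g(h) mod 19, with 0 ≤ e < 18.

Successive powers of 2 modulo 19:
  2^0=1  2^1=2  2^2=4  2^3=8  2^4=16  2^5=13
  2^6=7
So 2^6 ≡ 7 (mod 19), giving e = 6.

6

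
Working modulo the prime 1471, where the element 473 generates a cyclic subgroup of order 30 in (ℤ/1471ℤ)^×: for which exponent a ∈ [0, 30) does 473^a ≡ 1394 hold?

Successive powers of 473 modulo 1471:
  473^0=1  473^1=473  473^2=137  473^3=77  473^4=1117  473^5=252
  473^6=45  473^7=691  473^8=281  473^9=523  473^10=251  473^11=1043
  473^12=554  473^13=204  473^14=877  473^15=1470  473^16=998  473^17=1334
  473^18=1394
So 473^18 ≡ 1394 (mod 1471), giving a = 18.

18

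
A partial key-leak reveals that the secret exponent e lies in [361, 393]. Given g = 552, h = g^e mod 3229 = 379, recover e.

372

Compute 552^361 mod 3229 = 2539, then multiply by 552 repeatedly:
  552^361=2539  552^362=142  552^363=888  552^364=2597  552^365=3097
  552^366=1403  552^367=2725  552^368=2715  552^369=424  552^370=1560
  552^371=2206  552^372=379
Found 379 at exponent 372.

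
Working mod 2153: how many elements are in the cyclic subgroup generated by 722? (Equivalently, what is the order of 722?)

1076

The order of 722 must divide p − 1 = 2152 = 2^3 · 269.
Divisors: 1, 2, 4, 8, 269, 538, 1076, 2152.
Check each in increasing order: 722^1 ≡ 722;  722^2 ≡ 258;  722^4 ≡ 1974;  722^8 ≡ 1899;  722^269 ≡ 232;  722^538 ≡ 2152;  722^1076 ≡ 1.
Smallest exponent giving 1 is 1076.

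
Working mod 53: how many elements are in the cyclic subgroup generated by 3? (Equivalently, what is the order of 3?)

52

The order of 3 must divide p − 1 = 52 = 2^2 · 13.
Divisors: 1, 2, 4, 13, 26, 52.
Check each in increasing order: 3^1 ≡ 3;  3^2 ≡ 9;  3^4 ≡ 28;  3^13 ≡ 30;  3^26 ≡ 52;  3^52 ≡ 1.
Smallest exponent giving 1 is 52.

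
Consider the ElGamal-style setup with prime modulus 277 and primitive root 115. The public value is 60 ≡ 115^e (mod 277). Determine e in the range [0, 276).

207

Baby-step giant-step with m = ceil(sqrt(276)) = 17.
Baby table (115^j mod 277 for j=0..16):
  0:1  1:115  2:206  3:145  4:55  5:231  6:250  7:219
  8:255  9:240  10:177  11:134  12:175  13:181  14:40  15:168
  16:207
Giant step factor: 115^(-17) ≡ 114 (mod 277).
Scan 60·114^i mod 277 for i = 0, 1, …:
  i=0: 60   i=1: 192   i=2: 5   i=3: 16
  i=4: 162   i=5: 186   i=6: 152   i=7: 154
  i=8: 105   i=9: 59   i=10: 78   i=11: 28
  i=12: 145
Match at i=12, j=3: e = 12·17 + 3 = 207.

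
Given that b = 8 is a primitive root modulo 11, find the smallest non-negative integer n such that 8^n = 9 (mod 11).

Successive powers of 8 modulo 11:
  8^0=1  8^1=8  8^2=9
So 8^2 ≡ 9 (mod 11), giving n = 2.

2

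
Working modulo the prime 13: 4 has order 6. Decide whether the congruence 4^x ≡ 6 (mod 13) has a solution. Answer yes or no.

no

⟨4⟩ has order 6; its elements mod 13 are {1, 3, 4, 9, 10, 12}.
6 is not in this set.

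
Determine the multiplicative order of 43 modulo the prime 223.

The order of 43 must divide p − 1 = 222 = 2 · 3 · 37.
Divisors: 1, 2, 3, 6, 37, 74, 111, 222.
Check each in increasing order: 43^1 ≡ 43;  43^2 ≡ 65;  43^3 ≡ 119;  43^6 ≡ 112;  43^37 ≡ 39;  43^74 ≡ 183;  43^111 ≡ 1.
Smallest exponent giving 1 is 111.

111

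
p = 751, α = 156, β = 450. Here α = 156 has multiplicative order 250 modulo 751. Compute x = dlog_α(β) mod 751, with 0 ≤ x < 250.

40

Baby-step giant-step with m = ceil(sqrt(250)) = 16.
Baby table (156^j mod 751 for j=0..15):
  0:1  1:156  2:304  3:111  4:43  5:700  6:305  7:267
  8:347  9:60  10:348  11:216  12:652  13:327  14:695  15:276
Giant step factor: 156^(-16) ≡ 187 (mod 751).
Scan 450·187^i mod 751 for i = 0, 1, …:
  i=0: 450   i=1: 38   i=2: 347
Match at i=2, j=8: x = 2·16 + 8 = 40.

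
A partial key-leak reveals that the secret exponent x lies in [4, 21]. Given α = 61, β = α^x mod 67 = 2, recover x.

19

Compute 61^4 mod 67 = 23, then multiply by 61 repeatedly:
  61^4=23  61^5=63  61^6=24  61^7=57  61^8=60
  61^9=42  61^10=16  61^11=38  61^12=40  61^13=28
  61^14=33  61^15=3  61^16=49  61^17=41  61^18=22
  61^19=2
Found 2 at exponent 19.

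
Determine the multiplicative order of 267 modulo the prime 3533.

The order of 267 must divide p − 1 = 3532 = 2^2 · 883.
Divisors: 1, 2, 4, 883, 1766, 3532.
Check each in increasing order: 267^1 ≡ 267;  267^2 ≡ 629;  267^4 ≡ 3478;  267^883 ≡ 1.
Smallest exponent giving 1 is 883.

883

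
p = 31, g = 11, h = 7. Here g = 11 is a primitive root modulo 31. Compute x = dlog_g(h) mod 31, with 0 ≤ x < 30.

Successive powers of 11 modulo 31:
  11^0=1  11^1=11  11^2=28  11^3=29  11^4=9  11^5=6
  11^6=4  11^7=13  11^8=19  11^9=23  11^10=5  11^11=24
  11^12=16  11^13=21  11^14=14  11^15=30  11^16=20  11^17=3
  11^18=2  11^19=22  11^20=25  11^21=27  11^22=18  11^23=12
  11^24=8  11^25=26  11^26=7
So 11^26 ≡ 7 (mod 31), giving x = 26.

26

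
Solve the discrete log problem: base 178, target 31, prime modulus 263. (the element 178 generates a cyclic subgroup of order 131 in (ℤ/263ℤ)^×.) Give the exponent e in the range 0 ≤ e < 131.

97

Baby-step giant-step with m = ceil(sqrt(131)) = 12.
Baby table (178^j mod 263 for j=0..11):
  0:1  1:178  2:124  3:243  4:122  5:150  6:137  7:190
  8:156  9:153  10:145  11:36
Giant step factor: 178^(-12) ≡ 200 (mod 263).
Scan 31·200^i mod 263 for i = 0, 1, …:
  i=0: 31   i=1: 151   i=2: 218   i=3: 205
  i=4: 235   i=5: 186   i=6: 117   i=7: 256
  i=8: 178
Match at i=8, j=1: e = 8·12 + 1 = 97.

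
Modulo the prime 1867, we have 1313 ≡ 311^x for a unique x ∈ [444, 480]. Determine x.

477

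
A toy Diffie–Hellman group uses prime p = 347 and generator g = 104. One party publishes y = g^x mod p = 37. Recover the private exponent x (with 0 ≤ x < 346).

127

Baby-step giant-step with m = ceil(sqrt(346)) = 19.
Baby table (104^j mod 347 for j=0..18):
  0:1  1:104  2:59  3:237  4:11  5:103  6:302  7:178
  8:121  9:92  10:199  11:223  12:290  13:318  14:107  15:24
  16:67  17:28  18:136
Giant step factor: 104^(-19) ≡ 301 (mod 347).
Scan 37·301^i mod 347 for i = 0, 1, …:
  i=0: 37   i=1: 33   i=2: 217   i=3: 81
  i=4: 91   i=5: 325   i=6: 318
Match at i=6, j=13: x = 6·19 + 13 = 127.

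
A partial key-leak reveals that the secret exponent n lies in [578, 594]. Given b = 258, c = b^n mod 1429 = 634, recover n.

581

Compute 258^578 mod 1429 = 310, then multiply by 258 repeatedly:
  258^578=310  258^579=1385  258^580=80  258^581=634
Found 634 at exponent 581.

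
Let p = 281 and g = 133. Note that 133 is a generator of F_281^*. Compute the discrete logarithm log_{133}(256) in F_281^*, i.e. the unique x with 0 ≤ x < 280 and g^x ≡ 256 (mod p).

184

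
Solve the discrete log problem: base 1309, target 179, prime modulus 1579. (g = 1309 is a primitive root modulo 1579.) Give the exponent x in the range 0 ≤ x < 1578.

617

Baby-step giant-step with m = ceil(sqrt(1578)) = 40.
Baby table (1309^j mod 1579 for j=0..39):
  0:1  1:1309  2:266  3:814  4:1280  5:201  6:995  7:1359
  8:977  9:1482  10:926  11:1041  12:1571  13:581  14:1030  15:1383
  16:813  17:1550  18:1514  19:181  20:79  21:776  22:487  23:1146
  24:64  25:89  26:1234  27:1568  28:1391  29:232  30:520  31:131
  32:947  33:108  34:841  35:306  36:1067  37:867  38:1181  39:88
Giant step factor: 1309^(-40) ≡ 400 (mod 1579).
Scan 179·400^i mod 1579 for i = 0, 1, …:
  i=0: 179   i=1: 545   i=2: 98   i=3: 1304
  i=4: 530   i=5: 414   i=6: 1384   i=7: 950
  i=8: 1040   i=9: 723     …   i=14: 596
  i=15: 1550
Match at i=15, j=17: x = 15·40 + 17 = 617.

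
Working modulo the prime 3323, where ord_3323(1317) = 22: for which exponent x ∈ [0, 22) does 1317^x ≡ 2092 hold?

Successive powers of 1317 modulo 3323:
  1317^0=1  1317^1=1317  1317^2=3206  1317^3=2092
So 1317^3 ≡ 2092 (mod 3323), giving x = 3.

3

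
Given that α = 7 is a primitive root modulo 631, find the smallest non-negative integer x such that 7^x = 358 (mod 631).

394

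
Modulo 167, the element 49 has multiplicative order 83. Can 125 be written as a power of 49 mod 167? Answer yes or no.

no

125 ∈ ⟨49⟩ iff 125^83 ≡ 1 (mod 167), since |⟨49⟩| = 83.
125^83 mod 167 = 166.
Since 166 ≠ 1, 125 does not lie in the subgroup.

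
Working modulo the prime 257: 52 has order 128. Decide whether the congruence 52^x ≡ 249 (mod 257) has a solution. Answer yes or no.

249 ∈ ⟨52⟩ iff 249^128 ≡ 1 (mod 257), since |⟨52⟩| = 128.
249^128 mod 257 = 1.
Since 1 = 1, 249 lies in the subgroup.

yes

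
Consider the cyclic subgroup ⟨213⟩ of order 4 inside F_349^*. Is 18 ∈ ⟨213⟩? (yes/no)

no

⟨213⟩ has order 4; its elements mod 349 are {1, 136, 213, 348}.
18 is not in this set.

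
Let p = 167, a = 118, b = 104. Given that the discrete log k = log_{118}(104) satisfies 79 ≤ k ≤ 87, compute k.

Compute 118^79 mod 167 = 30, then multiply by 118 repeatedly:
  118^79=30  118^80=33  118^81=53  118^82=75  118^83=166
  118^84=49  118^85=104
Found 104 at exponent 85.

85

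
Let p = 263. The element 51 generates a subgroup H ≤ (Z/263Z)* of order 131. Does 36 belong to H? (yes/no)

yes

36 ∈ ⟨51⟩ iff 36^131 ≡ 1 (mod 263), since |⟨51⟩| = 131.
36^131 mod 263 = 1.
Since 1 = 1, 36 lies in the subgroup.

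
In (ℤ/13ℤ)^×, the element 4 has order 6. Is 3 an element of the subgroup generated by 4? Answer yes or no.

3 ∈ ⟨4⟩ iff 3^6 ≡ 1 (mod 13), since |⟨4⟩| = 6.
3^6 mod 13 = 1.
Since 1 = 1, 3 lies in the subgroup.

yes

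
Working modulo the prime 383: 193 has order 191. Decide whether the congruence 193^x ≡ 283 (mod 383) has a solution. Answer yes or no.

no

283 ∈ ⟨193⟩ iff 283^191 ≡ 1 (mod 383), since |⟨193⟩| = 191.
283^191 mod 383 = 382.
Since 382 ≠ 1, 283 does not lie in the subgroup.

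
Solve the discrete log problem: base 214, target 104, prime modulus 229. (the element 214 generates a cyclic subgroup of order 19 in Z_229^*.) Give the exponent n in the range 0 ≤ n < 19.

14

Successive powers of 214 modulo 229:
  214^0=1  214^1=214  214^2=225  214^3=60  214^4=16  214^5=218
  214^6=165  214^7=44  214^8=27  214^9=53  214^10=121  214^11=17
  214^12=203  214^13=161  214^14=104
So 214^14 ≡ 104 (mod 229), giving n = 14.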